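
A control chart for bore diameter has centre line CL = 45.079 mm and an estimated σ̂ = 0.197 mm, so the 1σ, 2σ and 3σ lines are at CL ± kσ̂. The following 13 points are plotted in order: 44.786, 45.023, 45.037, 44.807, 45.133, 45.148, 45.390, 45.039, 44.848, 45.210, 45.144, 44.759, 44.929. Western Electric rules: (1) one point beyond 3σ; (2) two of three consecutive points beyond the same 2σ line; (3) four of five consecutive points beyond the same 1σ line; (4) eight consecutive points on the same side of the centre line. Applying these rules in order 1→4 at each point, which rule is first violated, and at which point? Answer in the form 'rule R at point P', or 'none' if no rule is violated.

none

Zone of each point (C = within 1σ̂, B = 1σ̂–2σ̂, A = 2σ̂–3σ̂, * = beyond 3σ̂; sign = side of CL): 1:-B, 2:-C, 3:-C, 4:-B, 5:+C, 6:+C, 7:+B, 8:-C, 9:-B, 10:+C, 11:+C, 12:-B, 13:-C
No rule fires across all 13 points.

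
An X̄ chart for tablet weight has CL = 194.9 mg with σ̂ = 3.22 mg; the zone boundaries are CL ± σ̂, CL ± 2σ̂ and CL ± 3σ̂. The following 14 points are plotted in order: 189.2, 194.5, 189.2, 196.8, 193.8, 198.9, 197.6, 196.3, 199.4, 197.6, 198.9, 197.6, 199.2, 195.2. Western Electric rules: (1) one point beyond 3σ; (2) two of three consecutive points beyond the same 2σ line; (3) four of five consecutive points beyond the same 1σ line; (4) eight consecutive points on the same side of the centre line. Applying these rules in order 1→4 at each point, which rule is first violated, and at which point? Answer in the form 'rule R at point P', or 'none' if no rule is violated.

Zone of each point (C = within 1σ̂, B = 1σ̂–2σ̂, A = 2σ̂–3σ̂, * = beyond 3σ̂; sign = side of CL): 1:-B, 2:-C, 3:-B, 4:+C, 5:-C, 6:+B, 7:+C, 8:+C, 9:+B, 10:+C, 11:+B, 12:+C, 13:+B, 14:+C
Rule 4 (eight consecutive points on the same side of the centre line) is satisfied at point 13.

rule 4 at point 13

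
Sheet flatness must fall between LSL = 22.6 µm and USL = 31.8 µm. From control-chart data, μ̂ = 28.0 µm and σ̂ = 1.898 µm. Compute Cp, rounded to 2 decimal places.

Cp = (USL − LSL) / (6σ̂) = (31.8 − 22.6) / (6 × 1.898) = 9.2000 / 11.3880 = 0.8079

0.81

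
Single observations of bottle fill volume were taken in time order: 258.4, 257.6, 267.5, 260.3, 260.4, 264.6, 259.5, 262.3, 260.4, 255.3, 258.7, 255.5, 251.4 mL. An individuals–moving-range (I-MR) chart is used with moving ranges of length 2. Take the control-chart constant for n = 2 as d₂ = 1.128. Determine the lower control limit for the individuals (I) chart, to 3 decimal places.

248.783

X̄ = (258.4 + 257.6 + 267.5 + 260.3 + 260.4 + 264.6 + 259.5 + 262.3 + 260.4 + 255.3 + 258.7 + 255.5 + 251.4) / 13 = 259.3769
Moving ranges: 0.8, 9.9, 7.2, 0.1, 4.2, 5.1, 2.8, 1.9, 5.1, 3.4, 3.2, 4.1; M̄R̄ = 47.8000 / 12 = 3.9833
LCL = X̄ − 3·M̄R̄/d₂ = 259.3769 − 3 × 3.9833 / 1.128 = 248.7830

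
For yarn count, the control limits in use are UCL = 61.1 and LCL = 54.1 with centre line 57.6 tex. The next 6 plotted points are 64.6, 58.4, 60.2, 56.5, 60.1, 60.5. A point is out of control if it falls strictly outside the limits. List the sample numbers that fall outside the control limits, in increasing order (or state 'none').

1

Compare each point to [54.1, 61.1]: sample 1 = 64.6 > UCL.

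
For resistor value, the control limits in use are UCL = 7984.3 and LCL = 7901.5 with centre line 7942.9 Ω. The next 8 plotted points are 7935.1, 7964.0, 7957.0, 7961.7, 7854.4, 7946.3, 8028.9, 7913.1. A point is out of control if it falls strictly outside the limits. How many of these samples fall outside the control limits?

2

Compare each point to [7901.5, 7984.3]: sample 5 = 7854.4 < LCL; sample 7 = 8028.9 > UCL.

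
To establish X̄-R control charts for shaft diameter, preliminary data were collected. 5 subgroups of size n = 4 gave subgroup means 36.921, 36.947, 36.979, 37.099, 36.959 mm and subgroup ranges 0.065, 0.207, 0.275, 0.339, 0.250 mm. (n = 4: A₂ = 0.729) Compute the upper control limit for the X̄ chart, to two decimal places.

37.15

X̄̄ = (36.921 + 36.947 + 36.979 + 37.099 + 36.959) / 5 = 184.9050 / 5 = 36.9810
R̄ = (0.065 + 0.207 + 0.275 + 0.339 + 0.250) / 5 = 1.1360 / 5 = 0.2272
UCL = X̄̄ + A₂·R̄ = 36.9810 + 0.729 × 0.2272 = 37.1466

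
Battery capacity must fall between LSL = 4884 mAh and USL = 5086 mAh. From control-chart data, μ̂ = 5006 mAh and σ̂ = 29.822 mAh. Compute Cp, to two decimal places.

1.13

Cp = (USL − LSL) / (6σ̂) = (5086 − 4884) / (6 × 29.822) = 202.0000 / 178.9320 = 1.1289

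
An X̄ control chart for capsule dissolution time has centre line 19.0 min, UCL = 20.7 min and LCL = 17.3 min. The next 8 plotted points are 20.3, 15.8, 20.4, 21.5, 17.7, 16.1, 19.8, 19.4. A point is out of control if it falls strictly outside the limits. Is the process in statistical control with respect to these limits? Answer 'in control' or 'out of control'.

Compare each point to [17.3, 20.7]: sample 2 = 15.8 < LCL; sample 4 = 21.5 > UCL; sample 6 = 16.1 < LCL.

out of control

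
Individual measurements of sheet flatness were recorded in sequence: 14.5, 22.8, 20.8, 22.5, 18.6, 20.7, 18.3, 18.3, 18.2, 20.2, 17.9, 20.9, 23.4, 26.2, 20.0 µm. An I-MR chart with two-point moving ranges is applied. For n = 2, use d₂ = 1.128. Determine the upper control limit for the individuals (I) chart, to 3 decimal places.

X̄ = (14.5 + 22.8 + 20.8 + 22.5 + 18.6 + 20.7 + 18.3 + 18.3 + 18.2 + 20.2 + 17.9 + 20.9 + 23.4 + 26.2 + 20.0) / 15 = 20.2200
Moving ranges: 8.3, 2.0, 1.7, 3.9, 2.1, 2.4, 0.0, 0.1, 2.0, 2.3, 3.0, 2.5, 2.8, 6.2; M̄R̄ = 39.3000 / 14 = 2.8071
UCL = X̄ + 3·M̄R̄/d₂ = 20.2200 + 3 × 2.8071 / 1.128 = 27.6858

27.686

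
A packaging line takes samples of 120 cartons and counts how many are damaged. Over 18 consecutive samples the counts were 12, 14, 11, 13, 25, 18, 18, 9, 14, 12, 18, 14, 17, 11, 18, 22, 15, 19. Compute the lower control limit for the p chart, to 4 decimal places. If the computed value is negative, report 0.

p̄ = Σdᵢ / (k·n) = 280 / (18 × 120) = 0.12963
LCL = p̄ − 3·√(p̄(1−p̄)/n) = 0.12963 − 3 × 0.03066 = 0.03764

0.0376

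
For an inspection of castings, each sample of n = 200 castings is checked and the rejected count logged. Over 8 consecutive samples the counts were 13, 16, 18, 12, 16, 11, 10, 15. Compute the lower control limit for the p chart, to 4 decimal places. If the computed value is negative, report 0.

p̄ = Σdᵢ / (k·n) = 111 / (8 × 200) = 0.06938
LCL = p̄ − 3·√(p̄(1−p̄)/n) = 0.06938 − 3 × 0.01797 = 0.01547

0.0155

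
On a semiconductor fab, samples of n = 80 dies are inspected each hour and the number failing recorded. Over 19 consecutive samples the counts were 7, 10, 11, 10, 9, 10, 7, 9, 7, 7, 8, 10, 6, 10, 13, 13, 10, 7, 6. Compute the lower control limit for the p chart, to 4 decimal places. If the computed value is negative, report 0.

0.0061

p̄ = Σdᵢ / (k·n) = 170 / (19 × 80) = 0.11184
LCL = p̄ − 3·√(p̄(1−p̄)/n) = 0.11184 − 3 × 0.03524 = 0.00613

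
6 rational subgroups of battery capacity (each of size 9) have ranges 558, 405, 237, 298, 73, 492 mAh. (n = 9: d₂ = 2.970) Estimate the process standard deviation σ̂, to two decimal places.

115.77

R̄ = (558 + 405 + 237 + 298 + 73 + 492) / 6 = 343.8333
σ̂ = R̄ / d₂ = 343.8333 / 2.970 = 115.7688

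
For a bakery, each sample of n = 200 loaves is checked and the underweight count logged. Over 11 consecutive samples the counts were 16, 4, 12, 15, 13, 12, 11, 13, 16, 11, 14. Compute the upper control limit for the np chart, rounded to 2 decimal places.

22.71

p̄ = Σdᵢ / (k·n) = 137 / (11 × 200) = 0.06227
UCL = np̄ + 3·√(np̄(1−p̄)) = 12.4545 + 3 × √(12.4545×0.93773) = 12.4545 + 3 × 3.4175 = 22.7069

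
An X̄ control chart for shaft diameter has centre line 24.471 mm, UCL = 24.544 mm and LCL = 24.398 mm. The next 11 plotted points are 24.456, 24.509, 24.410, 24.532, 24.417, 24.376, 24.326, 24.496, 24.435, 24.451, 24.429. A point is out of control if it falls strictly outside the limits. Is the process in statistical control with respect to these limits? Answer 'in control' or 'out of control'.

out of control

Compare each point to [24.398, 24.544]: sample 6 = 24.376 < LCL; sample 7 = 24.326 < LCL.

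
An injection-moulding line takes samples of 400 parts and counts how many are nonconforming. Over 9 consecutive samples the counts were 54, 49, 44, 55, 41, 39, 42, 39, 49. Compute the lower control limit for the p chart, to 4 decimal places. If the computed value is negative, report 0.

0.0667

p̄ = Σdᵢ / (k·n) = 412 / (9 × 400) = 0.11444
LCL = p̄ − 3·√(p̄(1−p̄)/n) = 0.11444 − 3 × 0.01592 = 0.06669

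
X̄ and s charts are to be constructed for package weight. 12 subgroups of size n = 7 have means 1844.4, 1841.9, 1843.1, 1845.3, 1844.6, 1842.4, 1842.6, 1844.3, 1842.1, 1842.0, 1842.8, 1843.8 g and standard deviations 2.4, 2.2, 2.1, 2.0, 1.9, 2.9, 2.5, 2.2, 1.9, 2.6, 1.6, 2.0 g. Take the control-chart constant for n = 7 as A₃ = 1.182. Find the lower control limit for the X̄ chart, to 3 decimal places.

1840.684

X̄̄ = (1844.4 + 1841.9 + 1843.1 + 1845.3 + 1844.6 + 1842.4 + 1842.6 + 1844.3 + 1842.1 + 1842.0 + 1842.8 + 1843.8) / 12 = 1843.2750
s̄ = (2.4 + 2.2 + 2.1 + 2.0 + 1.9 + 2.9 + 2.5 + 2.2 + 1.9 + 2.6 + 1.6 + 2.0) / 12 = 2.1917
LCL = X̄̄ − A₃·s̄ = 1843.2750 − 1.182 × 2.1917 = 1840.6844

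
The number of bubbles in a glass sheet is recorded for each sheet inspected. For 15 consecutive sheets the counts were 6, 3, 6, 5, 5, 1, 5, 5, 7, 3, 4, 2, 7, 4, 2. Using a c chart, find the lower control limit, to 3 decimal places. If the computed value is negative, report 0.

0.000

c̄ = (6 + 3 + 6 + 5 + 5 + 1 + 5 + 5 + 7 + 3 + 4 + 2 + 7 + 4 + 2) / 15 = 65 / 15 = 4.3333
LCL = c̄ − 3√c̄ = 4.3333 − 3 × 2.0817 = -1.9117 → 0 (cannot be negative)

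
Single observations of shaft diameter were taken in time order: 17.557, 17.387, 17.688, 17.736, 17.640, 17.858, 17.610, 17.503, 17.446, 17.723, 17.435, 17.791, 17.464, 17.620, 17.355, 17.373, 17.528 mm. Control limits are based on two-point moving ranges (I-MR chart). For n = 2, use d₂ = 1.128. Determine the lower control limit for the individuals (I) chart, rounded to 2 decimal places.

X̄ = (17.557 + 17.387 + 17.688 + 17.736 + 17.640 + 17.858 + 17.610 + 17.503 + 17.446 + 17.723 + 17.435 + 17.791 + 17.464 + 17.620 + 17.355 + 17.373 + 17.528) / 17 = 17.5714
Moving ranges: 0.170, 0.301, 0.048, 0.096, 0.218, 0.248, 0.107, 0.057, 0.277, 0.288, 0.356, 0.327, 0.156, 0.265, 0.018, 0.155; M̄R̄ = 3.0870 / 16 = 0.1929
LCL = X̄ − 3·M̄R̄/d₂ = 17.5714 − 3 × 0.1929 / 1.128 = 17.0583

17.06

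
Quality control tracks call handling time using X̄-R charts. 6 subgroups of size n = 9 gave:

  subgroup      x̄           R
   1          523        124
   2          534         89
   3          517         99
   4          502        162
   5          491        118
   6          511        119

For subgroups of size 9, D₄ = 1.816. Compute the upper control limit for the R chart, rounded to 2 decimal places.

R̄ = (124 + 89 + 99 + 162 + 118 + 119) / 6 = 711.0000 / 6 = 118.5000
UCL_R = D₄·R̄ = 1.816 × 118.5000 = 215.1960

215.20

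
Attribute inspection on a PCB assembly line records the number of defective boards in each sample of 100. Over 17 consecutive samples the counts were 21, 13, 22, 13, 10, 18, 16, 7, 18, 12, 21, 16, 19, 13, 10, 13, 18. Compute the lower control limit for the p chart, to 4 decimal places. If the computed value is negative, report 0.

p̄ = Σdᵢ / (k·n) = 260 / (17 × 100) = 0.15294
LCL = p̄ − 3·√(p̄(1−p̄)/n) = 0.15294 − 3 × 0.03599 = 0.04496

0.0450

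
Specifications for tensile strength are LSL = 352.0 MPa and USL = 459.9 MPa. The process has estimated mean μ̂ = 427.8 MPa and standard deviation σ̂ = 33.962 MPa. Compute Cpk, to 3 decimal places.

Cpu = (USL − μ̂) / (3σ̂) = (459.9 − 427.8) / (3 × 33.962) = 0.3151; Cpl = (μ̂ − LSL) / (3σ̂) = (427.8 − 352.0) / (3 × 33.962) = 0.7440; Cpk = min(Cpu, Cpl) = 0.3151

0.315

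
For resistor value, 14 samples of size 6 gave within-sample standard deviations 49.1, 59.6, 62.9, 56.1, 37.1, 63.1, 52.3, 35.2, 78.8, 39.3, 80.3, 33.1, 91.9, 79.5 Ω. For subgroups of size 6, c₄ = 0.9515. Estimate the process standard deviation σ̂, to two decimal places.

61.43

s̄ = (49.1 + 59.6 + 62.9 + 56.1 + 37.1 + 63.1 + 52.3 + 35.2 + 78.8 + 39.3 + 80.3 + 33.1 + 91.9 + 79.5) / 14 = 58.4500
σ̂ = s̄ / c₄ = 58.4500 / 0.9515 = 61.4293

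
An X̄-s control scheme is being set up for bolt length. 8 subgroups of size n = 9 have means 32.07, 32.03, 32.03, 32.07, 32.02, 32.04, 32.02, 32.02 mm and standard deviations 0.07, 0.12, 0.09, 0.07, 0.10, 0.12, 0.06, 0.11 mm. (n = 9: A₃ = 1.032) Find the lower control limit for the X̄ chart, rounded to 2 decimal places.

X̄̄ = (32.07 + 32.03 + 32.03 + 32.07 + 32.02 + 32.04 + 32.02 + 32.02) / 8 = 32.0375
s̄ = (0.07 + 0.12 + 0.09 + 0.07 + 0.10 + 0.12 + 0.06 + 0.11) / 8 = 0.0925
LCL = X̄̄ − A₃·s̄ = 32.0375 − 1.032 × 0.0925 = 31.9420

31.94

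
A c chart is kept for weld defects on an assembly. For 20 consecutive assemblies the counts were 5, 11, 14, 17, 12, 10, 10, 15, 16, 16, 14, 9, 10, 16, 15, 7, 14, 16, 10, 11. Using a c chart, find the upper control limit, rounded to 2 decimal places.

c̄ = (5 + 11 + 14 + 17 + 12 + 10 + 10 + 15 + 16 + 16 + 14 + 9 + 10 + 16 + 15 + 7 + 14 + 16 + 10 + 11) / 20 = 248 / 20 = 12.4000
UCL = c̄ + 3√c̄ = 12.4000 + 3 × √12.4000 = 12.4000 + 3 × 3.5214 = 22.9641

22.96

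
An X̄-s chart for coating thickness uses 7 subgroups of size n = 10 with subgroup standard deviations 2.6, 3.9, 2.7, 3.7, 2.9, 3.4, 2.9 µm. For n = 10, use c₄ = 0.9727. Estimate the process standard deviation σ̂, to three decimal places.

3.246

s̄ = (2.6 + 3.9 + 2.7 + 3.7 + 2.9 + 3.4 + 2.9) / 7 = 3.1571
σ̂ = s̄ / c₄ = 3.1571 / 0.9727 = 3.2458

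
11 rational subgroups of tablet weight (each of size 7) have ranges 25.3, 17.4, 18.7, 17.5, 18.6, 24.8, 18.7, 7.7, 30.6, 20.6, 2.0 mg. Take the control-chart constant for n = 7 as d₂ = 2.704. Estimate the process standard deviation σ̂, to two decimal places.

6.79

R̄ = (25.3 + 17.4 + 18.7 + 17.5 + 18.6 + 24.8 + 18.7 + 7.7 + 30.6 + 20.6 + 2.0) / 11 = 18.3545
σ̂ = R̄ / d₂ = 18.3545 / 2.704 = 6.7879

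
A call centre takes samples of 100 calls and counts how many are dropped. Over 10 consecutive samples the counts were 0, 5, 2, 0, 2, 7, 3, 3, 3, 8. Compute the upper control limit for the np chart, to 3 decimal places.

p̄ = Σdᵢ / (k·n) = 33 / (10 × 100) = 0.03300
UCL = np̄ + 3·√(np̄(1−p̄)) = 3.3000 + 3 × √(3.3000×0.96700) = 3.3000 + 3 × 1.7864 = 8.6591

8.659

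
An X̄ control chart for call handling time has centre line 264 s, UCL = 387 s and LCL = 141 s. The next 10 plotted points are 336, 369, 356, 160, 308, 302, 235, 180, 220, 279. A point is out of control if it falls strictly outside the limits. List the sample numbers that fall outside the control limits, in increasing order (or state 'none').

All 10 points lie within [141, 387].

none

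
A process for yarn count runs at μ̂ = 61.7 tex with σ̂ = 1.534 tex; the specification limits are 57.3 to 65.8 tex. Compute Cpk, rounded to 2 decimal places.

0.89

Cpu = (USL − μ̂) / (3σ̂) = (65.8 − 61.7) / (3 × 1.534) = 0.8909; Cpl = (μ̂ − LSL) / (3σ̂) = (61.7 − 57.3) / (3 × 1.534) = 0.9561; Cpk = min(Cpu, Cpl) = 0.8909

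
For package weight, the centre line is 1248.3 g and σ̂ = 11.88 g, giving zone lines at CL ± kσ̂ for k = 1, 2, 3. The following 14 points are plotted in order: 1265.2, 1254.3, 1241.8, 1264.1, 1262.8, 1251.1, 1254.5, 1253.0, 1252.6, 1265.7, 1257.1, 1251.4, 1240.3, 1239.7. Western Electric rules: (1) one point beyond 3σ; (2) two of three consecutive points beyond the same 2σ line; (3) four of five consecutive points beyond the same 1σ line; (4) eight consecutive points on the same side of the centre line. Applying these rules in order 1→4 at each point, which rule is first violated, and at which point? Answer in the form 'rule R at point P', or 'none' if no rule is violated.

Zone of each point (C = within 1σ̂, B = 1σ̂–2σ̂, A = 2σ̂–3σ̂, * = beyond 3σ̂; sign = side of CL): 1:+B, 2:+C, 3:-C, 4:+B, 5:+B, 6:+C, 7:+C, 8:+C, 9:+C, 10:+B, 11:+C, 12:+C, 13:-C, 14:-C
Rule 4 (eight consecutive points on the same side of the centre line) is satisfied at point 11.

rule 4 at point 11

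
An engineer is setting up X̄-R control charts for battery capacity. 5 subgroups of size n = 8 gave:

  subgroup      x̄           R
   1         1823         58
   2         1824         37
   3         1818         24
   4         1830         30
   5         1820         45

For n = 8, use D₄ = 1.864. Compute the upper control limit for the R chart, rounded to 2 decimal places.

72.32

R̄ = (58 + 37 + 24 + 30 + 45) / 5 = 194.0000 / 5 = 38.8000
UCL_R = D₄·R̄ = 1.864 × 38.8000 = 72.3232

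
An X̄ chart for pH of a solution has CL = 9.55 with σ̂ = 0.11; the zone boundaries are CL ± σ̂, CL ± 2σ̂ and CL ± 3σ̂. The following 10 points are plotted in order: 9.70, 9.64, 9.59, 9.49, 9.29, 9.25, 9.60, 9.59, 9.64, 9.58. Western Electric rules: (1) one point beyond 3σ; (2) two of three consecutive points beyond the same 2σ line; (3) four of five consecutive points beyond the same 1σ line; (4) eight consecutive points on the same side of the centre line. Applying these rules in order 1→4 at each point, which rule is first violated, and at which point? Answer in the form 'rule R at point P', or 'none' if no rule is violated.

rule 2 at point 6

Zone of each point (C = within 1σ̂, B = 1σ̂–2σ̂, A = 2σ̂–3σ̂, * = beyond 3σ̂; sign = side of CL): 1:+B, 2:+C, 3:+C, 4:-C, 5:-A, 6:-A, 7:+C, 8:+C, 9:+C, 10:+C
Rule 2 (two of three consecutive points beyond the same 2σ limit) is satisfied at point 6.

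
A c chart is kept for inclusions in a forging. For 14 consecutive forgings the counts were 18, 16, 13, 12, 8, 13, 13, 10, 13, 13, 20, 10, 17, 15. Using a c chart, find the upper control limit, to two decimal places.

24.72

c̄ = (18 + 16 + 13 + 12 + 8 + 13 + 13 + 10 + 13 + 13 + 20 + 10 + 17 + 15) / 14 = 191 / 14 = 13.6429
UCL = c̄ + 3√c̄ = 13.6429 + 3 × √13.6429 = 13.6429 + 3 × 3.6936 = 24.7237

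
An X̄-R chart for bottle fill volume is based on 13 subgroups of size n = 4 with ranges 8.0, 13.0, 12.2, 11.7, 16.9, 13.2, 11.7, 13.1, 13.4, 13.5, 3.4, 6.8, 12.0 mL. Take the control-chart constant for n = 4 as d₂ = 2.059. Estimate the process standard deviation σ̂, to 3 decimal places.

5.563

R̄ = (8.0 + 13.0 + 12.2 + 11.7 + 16.9 + 13.2 + 11.7 + 13.1 + 13.4 + 13.5 + 3.4 + 6.8 + 12.0) / 13 = 11.4538
σ̂ = R̄ / d₂ = 11.4538 / 2.059 = 5.5628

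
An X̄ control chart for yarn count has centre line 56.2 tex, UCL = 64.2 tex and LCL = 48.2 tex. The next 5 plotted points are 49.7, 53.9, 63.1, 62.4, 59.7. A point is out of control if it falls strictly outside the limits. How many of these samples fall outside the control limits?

All 5 points lie within [48.2, 64.2].

0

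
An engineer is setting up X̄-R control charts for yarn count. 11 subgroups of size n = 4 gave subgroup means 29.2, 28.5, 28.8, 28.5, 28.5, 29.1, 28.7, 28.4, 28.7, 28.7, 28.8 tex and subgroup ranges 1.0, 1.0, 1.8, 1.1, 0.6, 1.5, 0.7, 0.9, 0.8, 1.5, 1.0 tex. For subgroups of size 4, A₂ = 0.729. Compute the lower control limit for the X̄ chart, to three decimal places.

27.930

X̄̄ = (29.2 + 28.5 + 28.8 + 28.5 + 28.5 + 29.1 + 28.7 + 28.4 + 28.7 + 28.7 + 28.8) / 11 = 315.9000 / 11 = 28.7182
R̄ = (1.0 + 1.0 + 1.8 + 1.1 + 0.6 + 1.5 + 0.7 + 0.9 + 0.8 + 1.5 + 1.0) / 11 = 11.9000 / 11 = 1.0818
LCL = X̄̄ − A₂·R̄ = 28.7182 − 0.729 × 1.0818 = 27.9295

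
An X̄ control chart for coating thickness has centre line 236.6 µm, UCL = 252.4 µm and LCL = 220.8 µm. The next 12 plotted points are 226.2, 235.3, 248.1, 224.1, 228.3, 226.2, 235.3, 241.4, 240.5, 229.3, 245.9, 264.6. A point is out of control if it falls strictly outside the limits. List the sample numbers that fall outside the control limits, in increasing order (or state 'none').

Compare each point to [220.8, 252.4]: sample 12 = 264.6 > UCL.

12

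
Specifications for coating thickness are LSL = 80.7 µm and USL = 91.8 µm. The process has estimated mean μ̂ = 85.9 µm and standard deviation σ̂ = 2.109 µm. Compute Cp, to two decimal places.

Cp = (USL − LSL) / (6σ̂) = (91.8 − 80.7) / (6 × 2.109) = 11.1000 / 12.6540 = 0.8772

0.88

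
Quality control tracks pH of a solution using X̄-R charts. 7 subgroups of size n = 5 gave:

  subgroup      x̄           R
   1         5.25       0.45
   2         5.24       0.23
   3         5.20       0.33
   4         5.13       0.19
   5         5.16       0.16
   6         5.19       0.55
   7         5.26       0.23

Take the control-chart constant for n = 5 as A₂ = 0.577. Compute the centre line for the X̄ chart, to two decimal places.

X̄̄ = (5.25 + 5.24 + 5.20 + 5.13 + 5.16 + 5.19 + 5.26) / 7 = 36.4300 / 7 = 5.2043
CL = X̄̄ = 5.2043

5.20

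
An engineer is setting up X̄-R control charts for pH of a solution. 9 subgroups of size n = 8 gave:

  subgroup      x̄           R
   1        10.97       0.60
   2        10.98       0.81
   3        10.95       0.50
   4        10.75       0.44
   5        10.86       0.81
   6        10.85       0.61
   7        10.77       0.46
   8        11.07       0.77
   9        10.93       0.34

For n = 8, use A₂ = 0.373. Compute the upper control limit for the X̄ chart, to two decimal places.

X̄̄ = (10.97 + 10.98 + 10.95 + 10.75 + 10.86 + 10.85 + 10.77 + 11.07 + 10.93) / 9 = 98.1300 / 9 = 10.9033
R̄ = (0.60 + 0.81 + 0.50 + 0.44 + 0.81 + 0.61 + 0.46 + 0.77 + 0.34) / 9 = 5.3400 / 9 = 0.5933
UCL = X̄̄ + A₂·R̄ = 10.9033 + 0.373 × 0.5933 = 11.1246

11.12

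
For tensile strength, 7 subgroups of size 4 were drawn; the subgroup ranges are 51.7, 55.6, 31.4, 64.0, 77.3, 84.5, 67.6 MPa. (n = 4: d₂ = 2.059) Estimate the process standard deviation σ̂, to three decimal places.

R̄ = (51.7 + 55.6 + 31.4 + 64.0 + 77.3 + 84.5 + 67.6) / 7 = 61.7286
σ̂ = R̄ / d₂ = 61.7286 / 2.059 = 29.9799

29.980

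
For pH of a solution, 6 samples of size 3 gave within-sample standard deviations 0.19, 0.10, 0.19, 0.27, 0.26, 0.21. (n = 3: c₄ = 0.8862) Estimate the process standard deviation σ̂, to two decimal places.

s̄ = (0.19 + 0.10 + 0.19 + 0.27 + 0.26 + 0.21) / 6 = 0.2033
σ̂ = s̄ / c₄ = 0.2033 / 0.8862 = 0.2294

0.23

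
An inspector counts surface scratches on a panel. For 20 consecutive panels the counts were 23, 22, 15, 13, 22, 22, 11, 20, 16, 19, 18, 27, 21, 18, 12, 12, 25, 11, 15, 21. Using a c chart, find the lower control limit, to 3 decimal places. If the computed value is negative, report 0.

5.369

c̄ = (23 + 22 + 15 + 13 + 22 + 22 + 11 + 20 + 16 + 19 + 18 + 27 + 21 + 18 + 12 + 12 + 25 + 11 + 15 + 21) / 20 = 363 / 20 = 18.1500
LCL = c̄ − 3√c̄ = 18.1500 − 3 × 4.2603 = 5.3692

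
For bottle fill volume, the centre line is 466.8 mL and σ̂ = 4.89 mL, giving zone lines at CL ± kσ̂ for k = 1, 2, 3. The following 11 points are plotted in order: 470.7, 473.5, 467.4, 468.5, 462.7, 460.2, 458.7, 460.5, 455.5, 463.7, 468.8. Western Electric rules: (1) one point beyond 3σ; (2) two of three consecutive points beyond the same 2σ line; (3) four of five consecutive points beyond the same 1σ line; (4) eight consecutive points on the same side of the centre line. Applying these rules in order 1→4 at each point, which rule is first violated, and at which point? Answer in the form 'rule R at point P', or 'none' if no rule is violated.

Zone of each point (C = within 1σ̂, B = 1σ̂–2σ̂, A = 2σ̂–3σ̂, * = beyond 3σ̂; sign = side of CL): 1:+C, 2:+B, 3:+C, 4:+C, 5:-C, 6:-B, 7:-B, 8:-B, 9:-A, 10:-C, 11:+C
Rule 3 (four of five consecutive points beyond the same 1σ limit) is satisfied at point 9.

rule 3 at point 9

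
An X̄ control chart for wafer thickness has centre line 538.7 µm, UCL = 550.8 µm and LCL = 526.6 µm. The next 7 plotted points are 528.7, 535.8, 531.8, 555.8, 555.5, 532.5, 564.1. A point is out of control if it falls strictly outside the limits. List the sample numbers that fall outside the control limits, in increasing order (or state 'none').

4, 5, 7

Compare each point to [526.6, 550.8]: sample 4 = 555.8 > UCL; sample 5 = 555.5 > UCL; sample 7 = 564.1 > UCL.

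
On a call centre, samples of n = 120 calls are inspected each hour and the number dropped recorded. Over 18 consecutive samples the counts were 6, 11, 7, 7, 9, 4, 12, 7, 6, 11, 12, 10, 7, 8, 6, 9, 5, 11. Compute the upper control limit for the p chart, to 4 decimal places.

p̄ = Σdᵢ / (k·n) = 148 / (18 × 120) = 0.06852
UCL = p̄ + 3·√(p̄(1−p̄)/n) = 0.06852 + 3 × √(0.06852×0.93148/120) = 0.06852 + 3 × 0.02306 = 0.13771

0.1377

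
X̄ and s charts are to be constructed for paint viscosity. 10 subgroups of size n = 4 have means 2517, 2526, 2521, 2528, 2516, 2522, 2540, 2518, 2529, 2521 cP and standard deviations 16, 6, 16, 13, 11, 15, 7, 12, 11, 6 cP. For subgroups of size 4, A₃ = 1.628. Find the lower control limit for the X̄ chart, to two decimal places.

2505.40

X̄̄ = (2517 + 2526 + 2521 + 2528 + 2516 + 2522 + 2540 + 2518 + 2529 + 2521) / 10 = 2523.8000
s̄ = (16 + 6 + 16 + 13 + 11 + 15 + 7 + 12 + 11 + 6) / 10 = 11.3000
LCL = X̄̄ − A₃·s̄ = 2523.8000 − 1.628 × 11.3000 = 2505.4036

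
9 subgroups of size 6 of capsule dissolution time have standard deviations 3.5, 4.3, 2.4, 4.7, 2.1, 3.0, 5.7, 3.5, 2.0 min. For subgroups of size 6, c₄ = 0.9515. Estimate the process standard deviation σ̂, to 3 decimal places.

3.643

s̄ = (3.5 + 4.3 + 2.4 + 4.7 + 2.1 + 3.0 + 5.7 + 3.5 + 2.0) / 9 = 3.4667
σ̂ = s̄ / c₄ = 3.4667 / 0.9515 = 3.6434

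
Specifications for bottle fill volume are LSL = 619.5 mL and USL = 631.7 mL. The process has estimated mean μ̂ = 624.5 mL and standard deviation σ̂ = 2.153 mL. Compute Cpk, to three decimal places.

Cpu = (USL − μ̂) / (3σ̂) = (631.7 − 624.5) / (3 × 2.153) = 1.1147; Cpl = (μ̂ − LSL) / (3σ̂) = (624.5 − 619.5) / (3 × 2.153) = 0.7741; Cpk = min(Cpu, Cpl) = 0.7741

0.774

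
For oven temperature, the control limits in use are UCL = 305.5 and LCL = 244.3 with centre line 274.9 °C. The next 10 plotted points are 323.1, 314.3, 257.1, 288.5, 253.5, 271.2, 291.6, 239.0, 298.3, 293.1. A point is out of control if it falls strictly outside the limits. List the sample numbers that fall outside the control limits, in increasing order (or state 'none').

1, 2, 8

Compare each point to [244.3, 305.5]: sample 1 = 323.1 > UCL; sample 2 = 314.3 > UCL; sample 8 = 239.0 < LCL.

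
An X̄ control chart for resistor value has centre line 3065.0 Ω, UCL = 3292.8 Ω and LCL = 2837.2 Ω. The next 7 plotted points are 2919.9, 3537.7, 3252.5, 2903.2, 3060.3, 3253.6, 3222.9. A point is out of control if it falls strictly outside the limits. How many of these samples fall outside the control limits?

1

Compare each point to [2837.2, 3292.8]: sample 2 = 3537.7 > UCL.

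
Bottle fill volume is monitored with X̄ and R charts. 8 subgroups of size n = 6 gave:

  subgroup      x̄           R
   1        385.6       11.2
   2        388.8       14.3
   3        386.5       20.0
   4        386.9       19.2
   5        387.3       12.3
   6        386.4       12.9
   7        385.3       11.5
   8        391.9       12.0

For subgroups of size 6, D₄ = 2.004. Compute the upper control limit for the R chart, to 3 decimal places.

28.407

R̄ = (11.2 + 14.3 + 20.0 + 19.2 + 12.3 + 12.9 + 11.5 + 12.0) / 8 = 113.4000 / 8 = 14.1750
UCL_R = D₄·R̄ = 2.004 × 14.1750 = 28.4067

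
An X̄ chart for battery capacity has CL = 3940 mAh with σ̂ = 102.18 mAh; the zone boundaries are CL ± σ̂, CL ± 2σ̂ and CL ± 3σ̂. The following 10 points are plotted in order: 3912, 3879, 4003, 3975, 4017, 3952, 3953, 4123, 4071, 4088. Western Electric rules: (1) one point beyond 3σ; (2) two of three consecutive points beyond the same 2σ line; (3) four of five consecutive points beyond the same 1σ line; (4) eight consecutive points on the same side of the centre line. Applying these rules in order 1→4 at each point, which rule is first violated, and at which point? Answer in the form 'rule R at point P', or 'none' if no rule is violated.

Zone of each point (C = within 1σ̂, B = 1σ̂–2σ̂, A = 2σ̂–3σ̂, * = beyond 3σ̂; sign = side of CL): 1:-C, 2:-C, 3:+C, 4:+C, 5:+C, 6:+C, 7:+C, 8:+B, 9:+B, 10:+B
Rule 4 (eight consecutive points on the same side of the centre line) is satisfied at point 10.

rule 4 at point 10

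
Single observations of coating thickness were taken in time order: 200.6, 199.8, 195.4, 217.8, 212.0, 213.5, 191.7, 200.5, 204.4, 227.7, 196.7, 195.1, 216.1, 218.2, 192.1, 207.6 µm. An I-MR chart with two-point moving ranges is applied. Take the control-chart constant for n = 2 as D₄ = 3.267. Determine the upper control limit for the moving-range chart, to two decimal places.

41.38

Moving ranges: 0.8, 4.4, 22.4, 5.8, 1.5, 21.8, 8.8, 3.9, 23.3, 31.0, 1.6, 21.0, 2.1, 26.1, 15.5; M̄R̄ = 190.0000 / 15 = 12.6667
UCL_MR = D₄·M̄R̄ = 3.267 × 12.6667 = 41.3820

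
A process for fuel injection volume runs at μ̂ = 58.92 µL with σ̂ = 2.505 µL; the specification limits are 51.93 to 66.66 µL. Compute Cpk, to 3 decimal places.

0.930

Cpu = (USL − μ̂) / (3σ̂) = (66.66 − 58.92) / (3 × 2.505) = 1.0299; Cpl = (μ̂ − LSL) / (3σ̂) = (58.92 − 51.93) / (3 × 2.505) = 0.9301; Cpk = min(Cpu, Cpl) = 0.9301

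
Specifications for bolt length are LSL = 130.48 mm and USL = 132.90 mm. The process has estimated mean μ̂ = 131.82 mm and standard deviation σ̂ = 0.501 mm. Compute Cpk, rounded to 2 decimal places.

0.72

Cpu = (USL − μ̂) / (3σ̂) = (132.90 − 131.82) / (3 × 0.501) = 0.7186; Cpl = (μ̂ − LSL) / (3σ̂) = (131.82 − 130.48) / (3 × 0.501) = 0.8916; Cpk = min(Cpu, Cpl) = 0.7186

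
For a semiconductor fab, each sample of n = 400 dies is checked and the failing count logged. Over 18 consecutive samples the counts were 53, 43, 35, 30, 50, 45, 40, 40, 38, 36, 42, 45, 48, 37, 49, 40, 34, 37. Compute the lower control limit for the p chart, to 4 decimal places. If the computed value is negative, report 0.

0.0575

p̄ = Σdᵢ / (k·n) = 742 / (18 × 400) = 0.10306
LCL = p̄ − 3·√(p̄(1−p̄)/n) = 0.10306 − 3 × 0.01520 = 0.05745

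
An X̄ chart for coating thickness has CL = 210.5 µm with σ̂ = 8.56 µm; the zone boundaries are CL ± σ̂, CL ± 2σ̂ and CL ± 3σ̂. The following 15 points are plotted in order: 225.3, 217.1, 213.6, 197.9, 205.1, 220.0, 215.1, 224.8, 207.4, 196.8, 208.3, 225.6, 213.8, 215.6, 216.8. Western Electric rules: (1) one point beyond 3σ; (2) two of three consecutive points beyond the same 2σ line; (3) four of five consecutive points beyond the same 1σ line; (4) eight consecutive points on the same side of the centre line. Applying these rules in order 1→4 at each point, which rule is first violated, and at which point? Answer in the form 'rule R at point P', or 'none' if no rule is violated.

Zone of each point (C = within 1σ̂, B = 1σ̂–2σ̂, A = 2σ̂–3σ̂, * = beyond 3σ̂; sign = side of CL): 1:+B, 2:+C, 3:+C, 4:-B, 5:-C, 6:+B, 7:+C, 8:+B, 9:-C, 10:-B, 11:-C, 12:+B, 13:+C, 14:+C, 15:+C
No rule fires across all 15 points.

none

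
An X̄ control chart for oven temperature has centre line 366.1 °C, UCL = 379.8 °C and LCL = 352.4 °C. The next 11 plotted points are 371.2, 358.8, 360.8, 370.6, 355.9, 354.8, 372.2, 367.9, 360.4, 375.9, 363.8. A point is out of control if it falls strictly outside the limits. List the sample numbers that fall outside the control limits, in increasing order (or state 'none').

All 11 points lie within [352.4, 379.8].

none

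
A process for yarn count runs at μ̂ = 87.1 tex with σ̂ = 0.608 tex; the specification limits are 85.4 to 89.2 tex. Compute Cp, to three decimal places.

1.042

Cp = (USL − LSL) / (6σ̂) = (89.2 − 85.4) / (6 × 0.608) = 3.8000 / 3.6480 = 1.0417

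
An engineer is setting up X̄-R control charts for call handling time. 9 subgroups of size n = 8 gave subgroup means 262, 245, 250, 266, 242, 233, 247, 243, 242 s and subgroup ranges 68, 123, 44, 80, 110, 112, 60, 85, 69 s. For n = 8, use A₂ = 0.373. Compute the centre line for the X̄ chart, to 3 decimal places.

247.778

X̄̄ = (262 + 245 + 250 + 266 + 242 + 233 + 247 + 243 + 242) / 9 = 2230.0000 / 9 = 247.7778
CL = X̄̄ = 247.7778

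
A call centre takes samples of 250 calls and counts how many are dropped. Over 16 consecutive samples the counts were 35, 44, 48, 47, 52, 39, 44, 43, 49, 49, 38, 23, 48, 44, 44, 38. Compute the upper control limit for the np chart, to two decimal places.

60.68

p̄ = Σdᵢ / (k·n) = 685 / (16 × 250) = 0.17125
UCL = np̄ + 3·√(np̄(1−p̄)) = 42.8125 + 3 × √(42.8125×0.82875) = 42.8125 + 3 × 5.9566 = 60.6822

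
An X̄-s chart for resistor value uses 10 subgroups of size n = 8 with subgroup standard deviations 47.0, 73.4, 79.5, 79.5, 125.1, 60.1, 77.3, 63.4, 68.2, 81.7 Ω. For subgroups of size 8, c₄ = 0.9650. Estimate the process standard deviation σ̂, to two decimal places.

78.26

s̄ = (47.0 + 73.4 + 79.5 + 79.5 + 125.1 + 60.1 + 77.3 + 63.4 + 68.2 + 81.7) / 10 = 75.5200
σ̂ = s̄ / c₄ = 75.5200 / 0.9650 = 78.2591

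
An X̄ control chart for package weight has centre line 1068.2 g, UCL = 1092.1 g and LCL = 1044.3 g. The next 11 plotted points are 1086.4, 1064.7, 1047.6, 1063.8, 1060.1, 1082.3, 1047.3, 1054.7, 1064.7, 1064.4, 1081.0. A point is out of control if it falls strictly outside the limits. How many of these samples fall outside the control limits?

All 11 points lie within [1044.3, 1092.1].

0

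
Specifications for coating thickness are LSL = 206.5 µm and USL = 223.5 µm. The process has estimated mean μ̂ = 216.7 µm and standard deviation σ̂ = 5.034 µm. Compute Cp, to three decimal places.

0.563

Cp = (USL − LSL) / (6σ̂) = (223.5 − 206.5) / (6 × 5.034) = 17.0000 / 30.2040 = 0.5628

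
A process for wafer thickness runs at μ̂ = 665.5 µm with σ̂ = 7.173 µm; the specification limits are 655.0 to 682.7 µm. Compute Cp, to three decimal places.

Cp = (USL − LSL) / (6σ̂) = (682.7 − 655.0) / (6 × 7.173) = 27.7000 / 43.0380 = 0.6436

0.644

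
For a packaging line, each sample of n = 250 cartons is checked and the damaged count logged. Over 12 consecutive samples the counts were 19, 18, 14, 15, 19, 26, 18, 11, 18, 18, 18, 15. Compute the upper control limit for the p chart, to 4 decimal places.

p̄ = Σdᵢ / (k·n) = 209 / (12 × 250) = 0.06967
UCL = p̄ + 3·√(p̄(1−p̄)/n) = 0.06967 + 3 × √(0.06967×0.93033/250) = 0.06967 + 3 × 0.01610 = 0.11797

0.1180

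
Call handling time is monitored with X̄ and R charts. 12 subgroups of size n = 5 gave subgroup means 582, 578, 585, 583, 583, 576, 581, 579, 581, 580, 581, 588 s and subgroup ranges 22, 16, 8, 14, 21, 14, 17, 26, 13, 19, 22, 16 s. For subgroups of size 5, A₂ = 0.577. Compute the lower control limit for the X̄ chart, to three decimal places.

X̄̄ = (582 + 578 + 585 + 583 + 583 + 576 + 581 + 579 + 581 + 580 + 581 + 588) / 12 = 6977.0000 / 12 = 581.4167
R̄ = (22 + 16 + 8 + 14 + 21 + 14 + 17 + 26 + 13 + 19 + 22 + 16) / 12 = 208.0000 / 12 = 17.3333
LCL = X̄̄ − A₂·R̄ = 581.4167 − 0.577 × 17.3333 = 571.4153

571.415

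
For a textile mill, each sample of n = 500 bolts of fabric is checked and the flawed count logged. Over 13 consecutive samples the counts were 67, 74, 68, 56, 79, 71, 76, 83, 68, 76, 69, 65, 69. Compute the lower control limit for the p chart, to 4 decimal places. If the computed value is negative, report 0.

p̄ = Σdᵢ / (k·n) = 921 / (13 × 500) = 0.14169
LCL = p̄ − 3·√(p̄(1−p̄)/n) = 0.14169 − 3 × 0.01560 = 0.09490

0.0949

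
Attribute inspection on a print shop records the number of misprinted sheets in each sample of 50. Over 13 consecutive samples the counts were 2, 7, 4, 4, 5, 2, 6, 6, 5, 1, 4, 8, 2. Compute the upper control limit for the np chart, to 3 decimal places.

p̄ = Σdᵢ / (k·n) = 56 / (13 × 50) = 0.08615
UCL = np̄ + 3·√(np̄(1−p̄)) = 4.3077 + 3 × √(4.3077×0.91385) = 4.3077 + 3 × 1.9841 = 10.2599

10.260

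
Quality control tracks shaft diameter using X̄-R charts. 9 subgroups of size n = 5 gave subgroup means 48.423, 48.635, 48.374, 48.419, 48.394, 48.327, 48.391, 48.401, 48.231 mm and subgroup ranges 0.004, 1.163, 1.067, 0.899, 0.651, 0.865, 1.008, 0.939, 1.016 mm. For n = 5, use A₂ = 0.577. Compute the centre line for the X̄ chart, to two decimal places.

X̄̄ = (48.423 + 48.635 + 48.374 + 48.419 + 48.394 + 48.327 + 48.391 + 48.401 + 48.231) / 9 = 435.5950 / 9 = 48.3994
CL = X̄̄ = 48.3994

48.40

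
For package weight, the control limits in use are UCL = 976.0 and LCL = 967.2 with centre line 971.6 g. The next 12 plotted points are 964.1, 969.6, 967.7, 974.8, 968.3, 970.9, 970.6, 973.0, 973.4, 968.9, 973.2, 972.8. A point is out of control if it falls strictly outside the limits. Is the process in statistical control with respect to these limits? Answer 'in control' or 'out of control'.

Compare each point to [967.2, 976.0]: sample 1 = 964.1 < LCL.

out of control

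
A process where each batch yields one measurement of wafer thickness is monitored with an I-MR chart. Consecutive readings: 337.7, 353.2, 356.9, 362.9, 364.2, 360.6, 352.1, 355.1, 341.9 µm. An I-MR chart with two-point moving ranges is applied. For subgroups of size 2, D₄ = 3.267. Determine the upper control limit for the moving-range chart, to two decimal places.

22.38

Moving ranges: 15.5, 3.7, 6.0, 1.3, 3.6, 8.5, 3.0, 13.2; M̄R̄ = 54.8000 / 8 = 6.8500
UCL_MR = D₄·M̄R̄ = 3.267 × 6.8500 = 22.3789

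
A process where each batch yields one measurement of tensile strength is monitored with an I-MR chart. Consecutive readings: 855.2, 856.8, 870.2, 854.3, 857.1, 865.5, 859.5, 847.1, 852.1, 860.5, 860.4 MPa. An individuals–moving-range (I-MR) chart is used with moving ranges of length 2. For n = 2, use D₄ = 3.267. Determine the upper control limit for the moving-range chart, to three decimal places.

Moving ranges: 1.6, 13.4, 15.9, 2.8, 8.4, 6.0, 12.4, 5.0, 8.4, 0.1; M̄R̄ = 74.0000 / 10 = 7.4000
UCL_MR = D₄·M̄R̄ = 3.267 × 7.4000 = 24.1758

24.176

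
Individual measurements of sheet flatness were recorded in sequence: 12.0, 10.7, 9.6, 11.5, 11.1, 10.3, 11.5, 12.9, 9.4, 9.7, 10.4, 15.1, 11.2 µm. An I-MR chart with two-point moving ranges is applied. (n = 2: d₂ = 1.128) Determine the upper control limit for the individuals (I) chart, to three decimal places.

X̄ = (12.0 + 10.7 + 9.6 + 11.5 + 11.1 + 10.3 + 11.5 + 12.9 + 9.4 + 9.7 + 10.4 + 15.1 + 11.2) / 13 = 11.1846
Moving ranges: 1.3, 1.1, 1.9, 0.4, 0.8, 1.2, 1.4, 3.5, 0.3, 0.7, 4.7, 3.9; M̄R̄ = 21.2000 / 12 = 1.7667
UCL = X̄ + 3·M̄R̄/d₂ = 11.1846 + 3 × 1.7667 / 1.128 = 15.8832

15.883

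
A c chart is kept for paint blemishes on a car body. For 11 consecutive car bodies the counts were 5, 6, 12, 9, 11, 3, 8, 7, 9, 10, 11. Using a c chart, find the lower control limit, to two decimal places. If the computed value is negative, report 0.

c̄ = (5 + 6 + 12 + 9 + 11 + 3 + 8 + 7 + 9 + 10 + 11) / 11 = 91 / 11 = 8.2727
LCL = c̄ − 3√c̄ = 8.2727 − 3 × 2.8762 = -0.3560 → 0 (cannot be negative)

0.00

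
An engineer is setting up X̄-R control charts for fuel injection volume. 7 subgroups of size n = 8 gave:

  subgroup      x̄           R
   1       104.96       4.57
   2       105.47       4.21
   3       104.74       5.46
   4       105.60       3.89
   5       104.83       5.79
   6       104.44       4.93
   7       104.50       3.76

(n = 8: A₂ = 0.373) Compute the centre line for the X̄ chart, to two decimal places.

104.93

X̄̄ = (104.96 + 105.47 + 104.74 + 105.60 + 104.83 + 104.44 + 104.50) / 7 = 734.5400 / 7 = 104.9343
CL = X̄̄ = 104.9343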